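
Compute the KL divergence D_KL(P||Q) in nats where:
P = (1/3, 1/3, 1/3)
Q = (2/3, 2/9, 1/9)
0.2703 nats

KL divergence: D_KL(P||Q) = Σ p(x) log(p(x)/q(x))

Computing term by term:
  x=0: 1/3 × log_e[(1/3)/(2/3)] = 1/3 × -0.6931 = -0.2310
  x=1: 1/3 × log_e[(1/3)/(2/9)] = 1/3 × 0.4055 = 0.1352
  x=2: 1/3 × log_e[(1/3)/(1/9)] = 1/3 × 1.0986 = 0.3662

D_KL(P||Q) = 0.2703 nats

Note: KL divergence is always non-negative and equals 0 iff P = Q.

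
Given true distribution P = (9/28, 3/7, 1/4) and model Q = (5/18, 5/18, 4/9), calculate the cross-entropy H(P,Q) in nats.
1.1634 nats

Cross-entropy: H(P,Q) = -Σ p(x) log q(x)

Alternatively: H(P,Q) = H(P) + D_KL(P||Q)
H(P) = 1.0745 nats
D_KL(P||Q) = 0.0889 nats

H(P,Q) = 1.0745 + 0.0889 = 1.1634 nats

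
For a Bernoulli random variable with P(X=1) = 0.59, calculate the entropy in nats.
0.6769 nats

The binary entropy function is:
H(p) = -p log(p) - (1-p) log(1-p)

H(0.59) = -0.59 × log_e(0.59) - 0.41 × log_e(0.41)
H(0.59) = 0.6769 nats

Note: Binary entropy is maximized at p=0.5 (H=1 bit) and minimized at p=0 or p=1 (H=0).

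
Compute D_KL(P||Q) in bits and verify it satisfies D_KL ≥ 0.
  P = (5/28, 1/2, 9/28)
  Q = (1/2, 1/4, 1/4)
0.3513 bits

KL divergence satisfies the Gibbs inequality: D_KL(P||Q) ≥ 0 for all distributions P, Q.

D_KL(P||Q) = Σ p(x) log(p(x)/q(x))
Term by term:
  x=0: 5/28 × log_2[(5/28)/(1/2)] = -0.2653
  x=1: 1/2 × log_2[(1/2)/(1/4)] = 0.5000
  x=2: 9/28 × log_2[(9/28)/(1/4)] = 0.1165
D_KL(P||Q) = 0.3513 bits

D_KL(P||Q) = 0.3513 ≥ 0 ✓

This non-negativity is a fundamental property: relative entropy cannot be negative because it measures how different Q is from P.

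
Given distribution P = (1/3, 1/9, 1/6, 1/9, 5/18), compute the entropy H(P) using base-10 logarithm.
0.6553 dits

Shannon entropy is H(X) = -Σ p(x) log p(x).

For P = (1/3, 1/9, 1/6, 1/9, 5/18):
H = -1/3 × log_10(1/3) -1/9 × log_10(1/9) -1/6 × log_10(1/6) -1/9 × log_10(1/9) -5/18 × log_10(5/18)
H = 0.6553 dits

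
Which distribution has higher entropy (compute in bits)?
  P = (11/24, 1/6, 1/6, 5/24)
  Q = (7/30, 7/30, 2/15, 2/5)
Q

Computing entropies in bits:
H(P) = 1.8490
H(Q) = 1.8961

Distribution Q has higher entropy.

Intuition: The distribution closer to uniform (more spread out) has higher entropy.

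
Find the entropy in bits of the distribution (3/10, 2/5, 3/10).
1.5710 bits

Shannon entropy is H(X) = -Σ p(x) log p(x).

For P = (3/10, 2/5, 3/10):
H = -3/10 × log_2(3/10) -2/5 × log_2(2/5) -3/10 × log_2(3/10)
H = 1.5710 bits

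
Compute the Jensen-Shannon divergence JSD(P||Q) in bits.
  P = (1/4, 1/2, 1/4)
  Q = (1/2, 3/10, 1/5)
0.0509 bits

Jensen-Shannon divergence is:
JSD(P||Q) = 0.5 × D_KL(P||M) + 0.5 × D_KL(Q||M)
where M = 0.5 × (P + Q) is the mixture distribution.

M = 0.5 × (1/4, 1/2, 1/4) + 0.5 × (1/2, 3/10, 1/5) = (3/8, 2/5, 9/40)

D_KL(P||M) = 0.0527 bits
D_KL(Q||M) = 0.0490 bits

JSD(P||Q) = 0.5 × 0.0527 + 0.5 × 0.0490 = 0.0509 bits

Unlike KL divergence, JSD is symmetric and bounded: 0 ≤ JSD ≤ log(2).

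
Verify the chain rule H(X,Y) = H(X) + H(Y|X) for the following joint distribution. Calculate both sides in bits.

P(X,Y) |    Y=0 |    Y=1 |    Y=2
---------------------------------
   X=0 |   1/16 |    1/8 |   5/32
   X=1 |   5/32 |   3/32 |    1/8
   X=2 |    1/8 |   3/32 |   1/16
H(X,Y) = 3.1022, H(X) = 1.5749, H(Y|X) = 1.5273 (all in bits)

Chain rule: H(X,Y) = H(X) + H(Y|X)

Left side — joint entropy directly:
H(X,Y) = -Σ p(x,y) log p(x,y) = 3.1022 bits

Right side — compute H(Y|X) from the conditional distributions:
P(X) = (11/32, 3/8, 9/32), so H(X) = 1.5749 bits
H(Y|X) = Σ_x P(X=x) · H(Y|X=x):
  P(Y|X=0) = (2/11, 4/11, 5/11), H(Y|X=0) = 1.4949, weight P(X=0) = 11/32
  P(Y|X=1) = (5/12, 1/4, 1/3), H(Y|X=1) = 1.5546, weight P(X=1) = 3/8
  P(Y|X=2) = (4/9, 1/3, 2/9), H(Y|X=2) = 1.5305, weight P(X=2) = 9/32
H(Y|X) = 1.5273 bits

H(X) + H(Y|X) = 1.5749 + 1.5273 = 3.1022 bits

Both sides equal 3.1022 bits. ✓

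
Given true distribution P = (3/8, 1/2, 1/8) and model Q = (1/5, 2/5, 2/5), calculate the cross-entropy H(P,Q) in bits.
1.6969 bits

Cross-entropy: H(P,Q) = -Σ p(x) log q(x)

Alternatively: H(P,Q) = H(P) + D_KL(P||Q)
H(P) = 1.4056 bits
D_KL(P||Q) = 0.2913 bits

H(P,Q) = 1.4056 + 0.2913 = 1.6969 bits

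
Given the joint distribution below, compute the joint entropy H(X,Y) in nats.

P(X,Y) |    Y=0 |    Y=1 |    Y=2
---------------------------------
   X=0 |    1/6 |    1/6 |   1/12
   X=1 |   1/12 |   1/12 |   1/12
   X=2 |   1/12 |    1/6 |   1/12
2.1383 nats

Joint entropy is H(X,Y) = -Σ_{x,y} p(x,y) log p(x,y).

Summing over all non-zero entries:
H(X,Y) = -[1/6·log_e(1/6) + 1/6·log_e(1/6) + 1/12·log_e(1/12) + 1/12·log_e(1/12) + 1/12·log_e(1/12) + 1/12·log_e(1/12) + 1/12·log_e(1/12) + 1/6·log_e(1/6) + 1/12·log_e(1/12)]
H(X,Y) = 2.1383 nats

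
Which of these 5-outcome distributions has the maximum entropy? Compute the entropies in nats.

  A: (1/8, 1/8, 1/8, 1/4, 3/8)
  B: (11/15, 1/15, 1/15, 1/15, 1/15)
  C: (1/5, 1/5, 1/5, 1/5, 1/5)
C

For a discrete distribution over n outcomes, entropy is maximized by the uniform distribution.

Computing entropies:
H(A) = 1.4942 nats
H(B) = 0.9496 nats
H(C) = 1.6094 nats

The uniform distribution (where all probabilities equal 1/5) achieves the maximum entropy of log_e(5) = 1.6094 nats.

Distribution C has the highest entropy.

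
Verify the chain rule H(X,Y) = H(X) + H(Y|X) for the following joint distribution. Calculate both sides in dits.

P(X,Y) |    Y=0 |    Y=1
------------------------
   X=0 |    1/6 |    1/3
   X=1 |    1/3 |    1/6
H(X,Y) = 0.5775, H(X) = 0.3010, H(Y|X) = 0.2764 (all in dits)

Chain rule: H(X,Y) = H(X) + H(Y|X)

Left side — joint entropy directly:
H(X,Y) = -Σ p(x,y) log p(x,y) = 0.5775 dits

Right side — compute H(Y|X) from the conditional distributions:
P(X) = (1/2, 1/2), so H(X) = 0.3010 dits
H(Y|X) = Σ_x P(X=x) · H(Y|X=x):
  P(Y|X=0) = (1/3, 2/3), H(Y|X=0) = 0.2764, weight P(X=0) = 1/2
  P(Y|X=1) = (2/3, 1/3), H(Y|X=1) = 0.2764, weight P(X=1) = 1/2
H(Y|X) = 0.2764 dits

H(X) + H(Y|X) = 0.3010 + 0.2764 = 0.5775 dits

Both sides equal 0.5775 dits. ✓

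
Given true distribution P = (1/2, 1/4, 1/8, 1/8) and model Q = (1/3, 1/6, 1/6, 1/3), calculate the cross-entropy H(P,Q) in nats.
1.3585 nats

Cross-entropy: H(P,Q) = -Σ p(x) log q(x)

Alternatively: H(P,Q) = H(P) + D_KL(P||Q)
H(P) = 1.2130 nats
D_KL(P||Q) = 0.1455 nats

H(P,Q) = 1.2130 + 0.1455 = 1.3585 nats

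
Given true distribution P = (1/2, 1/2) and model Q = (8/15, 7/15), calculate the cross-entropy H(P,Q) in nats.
0.6954 nats

Cross-entropy: H(P,Q) = -Σ p(x) log q(x)

Alternatively: H(P,Q) = H(P) + D_KL(P||Q)
H(P) = 0.6931 nats
D_KL(P||Q) = 0.0022 nats

H(P,Q) = 0.6931 + 0.0022 = 0.6954 nats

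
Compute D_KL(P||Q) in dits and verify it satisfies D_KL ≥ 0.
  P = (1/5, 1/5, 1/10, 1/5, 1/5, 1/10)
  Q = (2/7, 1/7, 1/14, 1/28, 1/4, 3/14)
0.1100 dits

KL divergence satisfies the Gibbs inequality: D_KL(P||Q) ≥ 0 for all distributions P, Q.

D_KL(P||Q) = Σ p(x) log(p(x)/q(x))
Term by term:
  x=0: 1/5 × log_10[(1/5)/(2/7)] = -0.0310
  x=1: 1/5 × log_10[(1/5)/(1/7)] = 0.0292
  x=2: 1/10 × log_10[(1/10)/(1/14)] = 0.0146
  x=3: 1/5 × log_10[(1/5)/(1/28)] = 0.1496
  x=4: 1/5 × log_10[(1/5)/(1/4)] = -0.0194
  x=5: 1/10 × log_10[(1/10)/(3/14)] = -0.0331
D_KL(P||Q) = 0.1100 dits

D_KL(P||Q) = 0.1100 ≥ 0 ✓

This non-negativity is a fundamental property: relative entropy cannot be negative because it measures how different Q is from P.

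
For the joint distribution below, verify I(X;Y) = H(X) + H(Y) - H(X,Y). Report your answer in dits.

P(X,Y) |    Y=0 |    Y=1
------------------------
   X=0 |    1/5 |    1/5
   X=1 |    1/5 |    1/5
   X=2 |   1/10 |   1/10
I(X;Y) = 0.0000 dits

Mutual information has multiple equivalent forms:
- I(X;Y) = H(X) - H(X|Y)
- I(X;Y) = H(Y) - H(Y|X)
- I(X;Y) = H(X) + H(Y) - H(X,Y)

Computing all quantities:
H(X) = 0.4581, H(Y) = 0.3010, H(X,Y) = 0.7592
H(X|Y) = 0.4581, H(Y|X) = 0.3010

Verification:
H(X) - H(X|Y) = 0.4581 - 0.4581 = 0.0000
H(Y) - H(Y|X) = 0.3010 - 0.3010 = 0.0000
H(X) + H(Y) - H(X,Y) = 0.4581 + 0.3010 - 0.7592 = 0.0000

All forms give I(X;Y) = 0.0000 dits. ✓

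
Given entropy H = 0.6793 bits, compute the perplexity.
1.6014

Perplexity is 2^H (or exp(H) for natural log).

H = 0.6793 bits
Perplexity = 2^0.6793 = 1.6014

Interpretation: The model's uncertainty is equivalent to choosing uniformly among 1.6 options.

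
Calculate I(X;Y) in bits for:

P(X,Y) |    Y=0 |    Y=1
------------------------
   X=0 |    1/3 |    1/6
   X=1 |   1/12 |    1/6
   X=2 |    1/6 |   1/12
0.0616 bits

Mutual information: I(X;Y) = H(X) + H(Y) - H(X,Y)

Marginals:
P(X) = (1/2, 1/4, 1/4), H(X) = 1.5000 bits
P(Y) = (7/12, 5/12), H(Y) = 0.9799 bits

Joint entropy: H(X,Y) = 2.4183 bits

I(X;Y) = 1.5000 + 0.9799 - 2.4183 = 0.0616 bits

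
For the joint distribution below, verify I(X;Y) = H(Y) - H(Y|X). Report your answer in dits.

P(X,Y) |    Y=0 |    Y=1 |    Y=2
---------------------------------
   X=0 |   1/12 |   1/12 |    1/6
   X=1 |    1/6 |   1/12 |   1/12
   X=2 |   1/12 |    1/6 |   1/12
I(X;Y) = 0.0256 dits

Mutual information has multiple equivalent forms:
- I(X;Y) = H(X) - H(X|Y)
- I(X;Y) = H(Y) - H(Y|X)
- I(X;Y) = H(X) + H(Y) - H(X,Y)

Computing all quantities:
H(X) = 0.4771, H(Y) = 0.4771, H(X,Y) = 0.9287
H(X|Y) = 0.4515, H(Y|X) = 0.4515

Verification:
H(X) - H(X|Y) = 0.4771 - 0.4515 = 0.0256
H(Y) - H(Y|X) = 0.4771 - 0.4515 = 0.0256
H(X) + H(Y) - H(X,Y) = 0.4771 + 0.4771 - 0.9287 = 0.0256

All forms give I(X;Y) = 0.0256 dits. ✓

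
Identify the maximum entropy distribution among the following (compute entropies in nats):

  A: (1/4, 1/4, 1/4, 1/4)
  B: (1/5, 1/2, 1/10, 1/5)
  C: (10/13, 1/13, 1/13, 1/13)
A

For a discrete distribution over n outcomes, entropy is maximized by the uniform distribution.

Computing entropies:
H(A) = 1.3863 nats
H(B) = 1.2206 nats
H(C) = 0.7937 nats

The uniform distribution (where all probabilities equal 1/4) achieves the maximum entropy of log_e(4) = 1.3863 nats.

Distribution A has the highest entropy.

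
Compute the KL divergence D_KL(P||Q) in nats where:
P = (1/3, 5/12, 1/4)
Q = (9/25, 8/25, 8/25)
0.0226 nats

KL divergence: D_KL(P||Q) = Σ p(x) log(p(x)/q(x))

Computing term by term:
  x=0: 1/3 × log_e[(1/3)/(9/25)] = 1/3 × -0.0770 = -0.0257
  x=1: 5/12 × log_e[(5/12)/(8/25)] = 5/12 × 0.2640 = 0.1100
  x=2: 1/4 × log_e[(1/4)/(8/25)] = 1/4 × -0.2469 = -0.0617

D_KL(P||Q) = 0.0226 nats

Note: KL divergence is always non-negative and equals 0 iff P = Q.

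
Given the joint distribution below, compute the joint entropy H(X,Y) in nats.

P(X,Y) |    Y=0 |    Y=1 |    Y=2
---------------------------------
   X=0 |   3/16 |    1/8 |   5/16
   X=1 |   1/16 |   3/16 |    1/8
1.6844 nats

Joint entropy is H(X,Y) = -Σ_{x,y} p(x,y) log p(x,y).

Summing over all non-zero entries:
H(X,Y) = -[3/16·log_e(3/16) + 1/8·log_e(1/8) + 5/16·log_e(5/16) + 1/16·log_e(1/16) + 3/16·log_e(3/16) + 1/8·log_e(1/8)]
H(X,Y) = 1.6844 nats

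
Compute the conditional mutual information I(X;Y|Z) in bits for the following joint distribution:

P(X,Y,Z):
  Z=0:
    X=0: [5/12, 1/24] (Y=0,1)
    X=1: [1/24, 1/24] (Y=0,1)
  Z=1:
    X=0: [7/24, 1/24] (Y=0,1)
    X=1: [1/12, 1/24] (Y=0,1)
0.0683 bits

Conditional mutual information: I(X;Y|Z) = H(X|Z) + H(Y|Z) - H(X,Y|Z)

H(Z) = 0.9950
H(X,Z) = 1.7179 → H(X|Z) = 0.7230
H(Y,Z) = 1.6440 → H(Y|Z) = 0.6490
H(X,Y,Z) = 2.2987 → H(X,Y|Z) = 1.3037

I(X;Y|Z) = 0.7230 + 0.6490 - 1.3037 = 0.0683 bits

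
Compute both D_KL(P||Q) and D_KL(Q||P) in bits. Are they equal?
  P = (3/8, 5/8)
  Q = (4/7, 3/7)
D_KL(P||Q) = 0.1123, D_KL(Q||P) = 0.1140

KL divergence is not symmetric: D_KL(P||Q) ≠ D_KL(Q||P) in general.

D_KL(P||Q) = 0.1123 bits
D_KL(Q||P) = 0.1140 bits

No, they are not equal!

This asymmetry is why KL divergence is not a true distance metric.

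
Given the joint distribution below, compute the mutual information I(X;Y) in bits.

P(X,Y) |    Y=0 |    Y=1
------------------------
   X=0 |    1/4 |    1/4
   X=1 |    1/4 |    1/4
0.0000 bits

Mutual information: I(X;Y) = H(X) + H(Y) - H(X,Y)

Marginals:
P(X) = (1/2, 1/2), H(X) = 1.0000 bits
P(Y) = (1/2, 1/2), H(Y) = 1.0000 bits

Joint entropy: H(X,Y) = 2.0000 bits

I(X;Y) = 1.0000 + 1.0000 - 2.0000 = 0.0000 bits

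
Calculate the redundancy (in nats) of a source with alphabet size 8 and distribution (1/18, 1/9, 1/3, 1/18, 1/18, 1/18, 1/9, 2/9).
0.2484 nats

Redundancy measures how far a source is from maximum entropy:
R = H_max - H(X)

Maximum entropy for 8 symbols: H_max = log_e(8) = 2.0794 nats
Actual entropy: H(X) = 1.8310 nats
Redundancy: R = 2.0794 - 1.8310 = 0.2484 nats

This redundancy represents potential for compression: the source could be compressed by 0.2484 nats per symbol.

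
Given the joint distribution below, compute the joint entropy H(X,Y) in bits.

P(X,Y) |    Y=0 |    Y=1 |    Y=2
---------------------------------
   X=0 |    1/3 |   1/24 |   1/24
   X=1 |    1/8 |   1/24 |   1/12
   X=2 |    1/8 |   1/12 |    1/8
2.8239 bits

Joint entropy is H(X,Y) = -Σ_{x,y} p(x,y) log p(x,y).

Summing over all non-zero entries:
H(X,Y) = -[1/3·log_2(1/3) + 1/24·log_2(1/24) + 1/24·log_2(1/24) + 1/8·log_2(1/8) + 1/24·log_2(1/24) + 1/12·log_2(1/12) + 1/8·log_2(1/8) + 1/12·log_2(1/12) + 1/8·log_2(1/8)]
H(X,Y) = 2.8239 bits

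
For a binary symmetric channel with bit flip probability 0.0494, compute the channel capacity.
0.7162 bits

For a binary symmetric channel (BSC) with error probability p:
Capacity C = 1 - H(p) bits per symbol

where H(p) = -p log₂(p) - (1-p) log₂(1-p) is the binary entropy function.

H(0.0494) = 0.2838 bits
C = 1 - 0.2838 = 0.7162 bits per symbol

This means we can reliably transmit up to 0.7162 bits of information per channel use.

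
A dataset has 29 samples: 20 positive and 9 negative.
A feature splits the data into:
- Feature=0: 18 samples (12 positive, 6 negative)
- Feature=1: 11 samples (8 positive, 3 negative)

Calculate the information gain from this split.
0.0029 bits

Information Gain = H(Y) - H(Y|Feature)

Before split:
P(positive) = 20/29 = 0.6897
H(Y) = 0.8936 bits

After split:
Feature=0: H = 0.9183 bits (weight = 18/29)
Feature=1: H = 0.8454 bits (weight = 11/29)
H(Y|Feature) = (18/29)×0.9183 + (11/29)×0.8454 = 0.8906 bits

Information Gain = 0.8936 - 0.8906 = 0.0029 bits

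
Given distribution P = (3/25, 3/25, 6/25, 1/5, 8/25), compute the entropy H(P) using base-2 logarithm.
2.2187 bits

Shannon entropy is H(X) = -Σ p(x) log p(x).

For P = (3/25, 3/25, 6/25, 1/5, 8/25):
H = -3/25 × log_2(3/25) -3/25 × log_2(3/25) -6/25 × log_2(6/25) -1/5 × log_2(1/5) -8/25 × log_2(8/25)
H = 2.2187 bits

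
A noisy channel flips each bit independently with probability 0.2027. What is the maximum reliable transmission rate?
0.2727 bits

For a binary symmetric channel (BSC) with error probability p:
Capacity C = 1 - H(p) bits per symbol

where H(p) = -p log₂(p) - (1-p) log₂(1-p) is the binary entropy function.

H(0.2027) = 0.7273 bits
C = 1 - 0.7273 = 0.2727 bits per symbol

This means we can reliably transmit up to 0.2727 bits of information per channel use.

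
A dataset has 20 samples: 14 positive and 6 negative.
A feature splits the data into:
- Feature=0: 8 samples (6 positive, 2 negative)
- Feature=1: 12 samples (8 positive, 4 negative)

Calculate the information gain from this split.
0.0058 bits

Information Gain = H(Y) - H(Y|Feature)

Before split:
P(positive) = 14/20 = 0.7000
H(Y) = 0.8813 bits

After split:
Feature=0: H = 0.8113 bits (weight = 8/20)
Feature=1: H = 0.9183 bits (weight = 12/20)
H(Y|Feature) = (8/20)×0.8113 + (12/20)×0.9183 = 0.8755 bits

Information Gain = 0.8813 - 0.8755 = 0.0058 bits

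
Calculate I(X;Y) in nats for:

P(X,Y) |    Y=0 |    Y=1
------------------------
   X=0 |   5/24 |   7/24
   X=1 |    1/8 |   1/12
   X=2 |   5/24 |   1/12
0.0354 nats

Mutual information: I(X;Y) = H(X) + H(Y) - H(X,Y)

Marginals:
P(X) = (1/2, 5/24, 7/24), H(X) = 1.0327 nats
P(Y) = (13/24, 11/24), H(Y) = 0.6897 nats

Joint entropy: H(X,Y) = 1.6870 nats

I(X;Y) = 1.0327 + 0.6897 - 1.6870 = 0.0354 nats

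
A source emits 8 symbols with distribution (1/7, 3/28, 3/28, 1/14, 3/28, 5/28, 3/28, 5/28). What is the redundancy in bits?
0.0583 bits

Redundancy measures how far a source is from maximum entropy:
R = H_max - H(X)

Maximum entropy for 8 symbols: H_max = log_2(8) = 3.0000 bits
Actual entropy: H(X) = 2.9417 bits
Redundancy: R = 3.0000 - 2.9417 = 0.0583 bits

This redundancy represents potential for compression: the source could be compressed by 0.0583 bits per symbol.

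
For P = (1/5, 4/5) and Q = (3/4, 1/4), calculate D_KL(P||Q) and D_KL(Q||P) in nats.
D_KL(P||Q) = 0.6662, D_KL(Q||P) = 0.7005

KL divergence is not symmetric: D_KL(P||Q) ≠ D_KL(Q||P) in general.

D_KL(P||Q) = 0.6662 nats
D_KL(Q||P) = 0.7005 nats

No, they are not equal!

This asymmetry is why KL divergence is not a true distance metric.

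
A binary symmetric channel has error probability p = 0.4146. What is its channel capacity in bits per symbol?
0.0211 bits

For a binary symmetric channel (BSC) with error probability p:
Capacity C = 1 - H(p) bits per symbol

where H(p) = -p log₂(p) - (1-p) log₂(1-p) is the binary entropy function.

H(0.4146) = 0.9789 bits
C = 1 - 0.9789 = 0.0211 bits per symbol

This means we can reliably transmit up to 0.0211 bits of information per channel use.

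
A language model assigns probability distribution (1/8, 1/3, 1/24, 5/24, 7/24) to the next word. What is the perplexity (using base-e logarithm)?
4.2407

Perplexity is e^H (or exp(H) for natural log).

First, H = -Σ p log p = 1.4447 nats
Perplexity = e^1.4447 = 4.2407

Interpretation: The model's uncertainty is equivalent to choosing uniformly among 4.2 options.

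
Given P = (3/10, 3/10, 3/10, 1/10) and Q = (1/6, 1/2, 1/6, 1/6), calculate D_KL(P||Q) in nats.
0.1483 nats

KL divergence: D_KL(P||Q) = Σ p(x) log(p(x)/q(x))

Computing term by term:
  x=0: 3/10 × log_e[(3/10)/(1/6)] = 3/10 × 0.5878 = 0.1763
  x=1: 3/10 × log_e[(3/10)/(1/2)] = 3/10 × -0.5108 = -0.1532
  x=2: 3/10 × log_e[(3/10)/(1/6)] = 3/10 × 0.5878 = 0.1763
  x=3: 1/10 × log_e[(1/10)/(1/6)] = 1/10 × -0.5108 = -0.0511

D_KL(P||Q) = 0.1483 nats

Note: KL divergence is always non-negative and equals 0 iff P = Q.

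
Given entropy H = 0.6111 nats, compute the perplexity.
1.8425

Perplexity is e^H (or exp(H) for natural log).

H = 0.6111 nats
Perplexity = e^0.6111 = 1.8425

Interpretation: The model's uncertainty is equivalent to choosing uniformly among 1.8 options.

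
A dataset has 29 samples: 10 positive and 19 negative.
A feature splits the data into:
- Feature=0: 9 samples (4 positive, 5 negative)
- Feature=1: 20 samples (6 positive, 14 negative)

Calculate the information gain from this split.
0.0140 bits

Information Gain = H(Y) - H(Y|Feature)

Before split:
P(positive) = 10/29 = 0.3448
H(Y) = 0.9294 bits

After split:
Feature=0: H = 0.9911 bits (weight = 9/29)
Feature=1: H = 0.8813 bits (weight = 20/29)
H(Y|Feature) = (9/29)×0.9911 + (20/29)×0.8813 = 0.9154 bits

Information Gain = 0.9294 - 0.9154 = 0.0140 bits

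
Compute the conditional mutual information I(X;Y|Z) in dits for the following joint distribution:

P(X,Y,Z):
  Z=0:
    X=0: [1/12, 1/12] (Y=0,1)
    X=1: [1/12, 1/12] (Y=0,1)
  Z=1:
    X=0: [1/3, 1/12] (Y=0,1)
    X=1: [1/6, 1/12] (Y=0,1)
0.0032 dits

Conditional mutual information: I(X;Y|Z) = H(X|Z) + H(Y|Z) - H(X,Y|Z)

H(Z) = 0.2764
H(X,Z) = 0.5683 → H(X|Z) = 0.2919
H(Y,Z) = 0.5396 → H(Y|Z) = 0.2632
H(X,Y,Z) = 0.8283 → H(X,Y|Z) = 0.5519

I(X;Y|Z) = 0.2919 + 0.2632 - 0.5519 = 0.0032 dits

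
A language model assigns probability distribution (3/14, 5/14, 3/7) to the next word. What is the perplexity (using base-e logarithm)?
2.8891

Perplexity is e^H (or exp(H) for natural log).

First, H = -Σ p log p = 1.0609 nats
Perplexity = e^1.0609 = 2.8891

Interpretation: The model's uncertainty is equivalent to choosing uniformly among 2.9 options.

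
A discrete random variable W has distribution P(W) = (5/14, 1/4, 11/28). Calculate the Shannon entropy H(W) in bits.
1.5601 bits

Shannon entropy is H(X) = -Σ p(x) log p(x).

For P = (5/14, 1/4, 11/28):
H = -5/14 × log_2(5/14) -1/4 × log_2(1/4) -11/28 × log_2(11/28)
H = 1.5601 bits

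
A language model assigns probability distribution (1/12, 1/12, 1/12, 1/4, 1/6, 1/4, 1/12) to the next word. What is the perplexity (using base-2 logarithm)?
6.1723

Perplexity is 2^H (or exp(H) for natural log).

First, H = -Σ p log p = 2.6258 bits
Perplexity = 2^2.6258 = 6.1723

Interpretation: The model's uncertainty is equivalent to choosing uniformly among 6.2 options.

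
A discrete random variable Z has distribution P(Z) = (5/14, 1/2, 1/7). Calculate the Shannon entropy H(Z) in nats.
0.9923 nats

Shannon entropy is H(X) = -Σ p(x) log p(x).

For P = (5/14, 1/2, 1/7):
H = -5/14 × log_e(5/14) -1/2 × log_e(1/2) -1/7 × log_e(1/7)
H = 0.9923 nats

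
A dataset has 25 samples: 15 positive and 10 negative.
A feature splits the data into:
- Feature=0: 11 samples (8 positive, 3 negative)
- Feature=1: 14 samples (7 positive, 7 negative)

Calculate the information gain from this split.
0.0390 bits

Information Gain = H(Y) - H(Y|Feature)

Before split:
P(positive) = 15/25 = 0.6000
H(Y) = 0.9710 bits

After split:
Feature=0: H = 0.8454 bits (weight = 11/25)
Feature=1: H = 1.0000 bits (weight = 14/25)
H(Y|Feature) = (11/25)×0.8454 + (14/25)×1.0000 = 0.9320 bits

Information Gain = 0.9710 - 0.9320 = 0.0390 bits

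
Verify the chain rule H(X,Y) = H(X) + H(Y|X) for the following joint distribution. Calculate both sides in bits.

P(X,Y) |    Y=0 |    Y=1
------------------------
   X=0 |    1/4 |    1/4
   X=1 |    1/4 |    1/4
H(X,Y) = 2.0000, H(X) = 1.0000, H(Y|X) = 1.0000 (all in bits)

Chain rule: H(X,Y) = H(X) + H(Y|X)

Left side — joint entropy directly:
H(X,Y) = -Σ p(x,y) log p(x,y) = 2.0000 bits

Right side — compute H(Y|X) from the conditional distributions:
P(X) = (1/2, 1/2), so H(X) = 1.0000 bits
H(Y|X) = Σ_x P(X=x) · H(Y|X=x):
  P(Y|X=0) = (1/2, 1/2), H(Y|X=0) = 1.0000, weight P(X=0) = 1/2
  P(Y|X=1) = (1/2, 1/2), H(Y|X=1) = 1.0000, weight P(X=1) = 1/2
H(Y|X) = 1.0000 bits

H(X) + H(Y|X) = 1.0000 + 1.0000 = 2.0000 bits

Both sides equal 2.0000 bits. ✓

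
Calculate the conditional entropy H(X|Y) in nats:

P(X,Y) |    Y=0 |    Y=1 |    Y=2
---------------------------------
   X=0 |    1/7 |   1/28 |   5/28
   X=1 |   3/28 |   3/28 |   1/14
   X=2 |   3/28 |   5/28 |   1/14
1.0099 nats

Using the chain rule: H(X|Y) = H(X,Y) - H(Y)

First, compute H(X,Y) = 2.1072 nats

Marginal P(Y) = (5/14, 9/28, 9/28)
H(Y) = 1.0974 nats

H(X|Y) = H(X,Y) - H(Y) = 2.1072 - 1.0974 = 1.0099 nats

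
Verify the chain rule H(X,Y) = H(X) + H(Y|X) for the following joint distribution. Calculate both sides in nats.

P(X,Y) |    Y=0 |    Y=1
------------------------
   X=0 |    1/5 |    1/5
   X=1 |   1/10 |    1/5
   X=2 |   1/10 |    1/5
H(X,Y) = 1.7481, H(X) = 1.0889, H(Y|X) = 0.6592 (all in nats)

Chain rule: H(X,Y) = H(X) + H(Y|X)

Left side — joint entropy directly:
H(X,Y) = -Σ p(x,y) log p(x,y) = 1.7481 nats

Right side — compute H(Y|X) from the conditional distributions:
P(X) = (2/5, 3/10, 3/10), so H(X) = 1.0889 nats
H(Y|X) = Σ_x P(X=x) · H(Y|X=x):
  P(Y|X=0) = (1/2, 1/2), H(Y|X=0) = 0.6931, weight P(X=0) = 2/5
  P(Y|X=1) = (1/3, 2/3), H(Y|X=1) = 0.6365, weight P(X=1) = 3/10
  P(Y|X=2) = (1/3, 2/3), H(Y|X=2) = 0.6365, weight P(X=2) = 3/10
H(Y|X) = 0.6592 nats

H(X) + H(Y|X) = 1.0889 + 0.6592 = 1.7481 nats

Both sides equal 1.7481 nats. ✓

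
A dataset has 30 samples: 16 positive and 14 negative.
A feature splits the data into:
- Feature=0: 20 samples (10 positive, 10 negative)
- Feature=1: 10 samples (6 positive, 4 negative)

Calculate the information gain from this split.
0.0065 bits

Information Gain = H(Y) - H(Y|Feature)

Before split:
P(positive) = 16/30 = 0.5333
H(Y) = 0.9968 bits

After split:
Feature=0: H = 1.0000 bits (weight = 20/30)
Feature=1: H = 0.9710 bits (weight = 10/30)
H(Y|Feature) = (20/30)×1.0000 + (10/30)×0.9710 = 0.9903 bits

Information Gain = 0.9968 - 0.9903 = 0.0065 bits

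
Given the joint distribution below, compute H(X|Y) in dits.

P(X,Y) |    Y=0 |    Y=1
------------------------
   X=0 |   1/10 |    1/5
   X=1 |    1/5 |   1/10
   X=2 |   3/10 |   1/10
0.4442 dits

Using the chain rule: H(X|Y) = H(X,Y) - H(Y)

First, compute H(X,Y) = 0.7365 dits

Marginal P(Y) = (3/5, 2/5)
H(Y) = 0.2923 dits

H(X|Y) = H(X,Y) - H(Y) = 0.7365 - 0.2923 = 0.4442 dits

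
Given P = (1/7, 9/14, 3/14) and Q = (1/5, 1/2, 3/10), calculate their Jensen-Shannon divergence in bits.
0.0151 bits

Jensen-Shannon divergence is:
JSD(P||Q) = 0.5 × D_KL(P||M) + 0.5 × D_KL(Q||M)
where M = 0.5 × (P + Q) is the mixture distribution.

M = 0.5 × (1/7, 9/14, 3/14) + 0.5 × (1/5, 1/2, 3/10) = (6/35, 4/7, 9/35)

D_KL(P||M) = 0.0153 bits
D_KL(Q||M) = 0.0149 bits

JSD(P||Q) = 0.5 × 0.0153 + 0.5 × 0.0149 = 0.0151 bits

Unlike KL divergence, JSD is symmetric and bounded: 0 ≤ JSD ≤ log(2).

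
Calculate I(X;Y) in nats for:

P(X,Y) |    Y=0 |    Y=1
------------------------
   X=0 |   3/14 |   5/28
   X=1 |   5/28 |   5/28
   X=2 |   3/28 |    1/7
0.0042 nats

Mutual information: I(X;Y) = H(X) + H(Y) - H(X,Y)

Marginals:
P(X) = (11/28, 5/14, 1/4), H(X) = 1.0813 nats
P(Y) = (1/2, 1/2), H(Y) = 0.6931 nats

Joint entropy: H(X,Y) = 1.7703 nats

I(X;Y) = 1.0813 + 0.6931 - 1.7703 = 0.0042 nats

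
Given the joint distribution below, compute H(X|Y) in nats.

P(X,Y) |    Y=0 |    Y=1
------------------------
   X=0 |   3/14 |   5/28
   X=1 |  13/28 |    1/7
0.6440 nats

Using the chain rule: H(X|Y) = H(X,Y) - H(Y)

First, compute H(X,Y) = 1.2719 nats

Marginal P(Y) = (19/28, 9/28)
H(Y) = 0.6279 nats

H(X|Y) = H(X,Y) - H(Y) = 1.2719 - 0.6279 = 0.6440 nats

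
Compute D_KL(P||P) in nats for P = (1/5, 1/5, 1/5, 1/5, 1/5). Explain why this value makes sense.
0.0000 nats

KL divergence satisfies the Gibbs inequality: D_KL(P||Q) ≥ 0 for all distributions P, Q.

D_KL(P||Q) = Σ p(x) log(p(x)/q(x))
Each term is p(x) × log_e(p(x)/p(x)) = p(x) × log_e(1) = 0, so the sum is 0.
D_KL(P||Q) = 0.0000 nats

When P = Q, the KL divergence is exactly 0, as there is no 'divergence' between identical distributions.

This non-negativity is a fundamental property: relative entropy cannot be negative because it measures how different Q is from P.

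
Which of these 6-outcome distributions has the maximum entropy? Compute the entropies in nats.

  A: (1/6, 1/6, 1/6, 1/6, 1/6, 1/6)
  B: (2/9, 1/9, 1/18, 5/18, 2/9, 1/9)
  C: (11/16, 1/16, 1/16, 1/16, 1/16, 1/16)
A

For a discrete distribution over n outcomes, entropy is maximized by the uniform distribution.

Computing entropies:
H(A) = 1.7918 nats
H(B) = 1.6731 nats
H(C) = 1.1240 nats

The uniform distribution (where all probabilities equal 1/6) achieves the maximum entropy of log_e(6) = 1.7918 nats.

Distribution A has the highest entropy.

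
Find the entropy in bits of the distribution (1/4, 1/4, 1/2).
1.5000 bits

Shannon entropy is H(X) = -Σ p(x) log p(x).

For P = (1/4, 1/4, 1/2):
H = -1/4 × log_2(1/4) -1/4 × log_2(1/4) -1/2 × log_2(1/2)
H = 1.5000 bits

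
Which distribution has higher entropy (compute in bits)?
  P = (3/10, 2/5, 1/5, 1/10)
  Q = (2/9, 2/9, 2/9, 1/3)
Q

Computing entropies in bits:
H(P) = 1.8464
H(Q) = 1.9749

Distribution Q has higher entropy.

Intuition: The distribution closer to uniform (more spread out) has higher entropy.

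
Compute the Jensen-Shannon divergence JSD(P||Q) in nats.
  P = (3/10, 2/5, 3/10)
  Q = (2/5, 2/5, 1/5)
0.0086 nats

Jensen-Shannon divergence is:
JSD(P||Q) = 0.5 × D_KL(P||M) + 0.5 × D_KL(Q||M)
where M = 0.5 × (P + Q) is the mixture distribution.

M = 0.5 × (3/10, 2/5, 3/10) + 0.5 × (2/5, 2/5, 1/5) = (7/20, 2/5, 1/4)

D_KL(P||M) = 0.0085 nats
D_KL(Q||M) = 0.0088 nats

JSD(P||Q) = 0.5 × 0.0085 + 0.5 × 0.0088 = 0.0086 nats

Unlike KL divergence, JSD is symmetric and bounded: 0 ≤ JSD ≤ log(2).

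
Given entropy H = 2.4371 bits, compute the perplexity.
5.4155

Perplexity is 2^H (or exp(H) for natural log).

H = 2.4371 bits
Perplexity = 2^2.4371 = 5.4155

Interpretation: The model's uncertainty is equivalent to choosing uniformly among 5.4 options.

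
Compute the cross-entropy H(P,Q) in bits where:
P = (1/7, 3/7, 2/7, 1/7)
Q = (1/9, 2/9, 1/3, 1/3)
2.0621 bits

Cross-entropy: H(P,Q) = -Σ p(x) log q(x)

Alternatively: H(P,Q) = H(P) + D_KL(P||Q)
H(P) = 1.8424 bits
D_KL(P||Q) = 0.2197 bits

H(P,Q) = 1.8424 + 0.2197 = 2.0621 bits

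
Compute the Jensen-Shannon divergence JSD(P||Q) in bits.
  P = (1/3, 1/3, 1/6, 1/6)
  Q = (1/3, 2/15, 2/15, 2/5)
0.0690 bits

Jensen-Shannon divergence is:
JSD(P||Q) = 0.5 × D_KL(P||M) + 0.5 × D_KL(Q||M)
where M = 0.5 × (P + Q) is the mixture distribution.

M = 0.5 × (1/3, 1/3, 1/6, 1/6) + 0.5 × (1/3, 2/15, 2/15, 2/5) = (1/3, 7/30, 3/20, 0.283333)

D_KL(P||M) = 0.0693 bits
D_KL(Q||M) = 0.0687 bits

JSD(P||Q) = 0.5 × 0.0693 + 0.5 × 0.0687 = 0.0690 bits

Unlike KL divergence, JSD is symmetric and bounded: 0 ≤ JSD ≤ log(2).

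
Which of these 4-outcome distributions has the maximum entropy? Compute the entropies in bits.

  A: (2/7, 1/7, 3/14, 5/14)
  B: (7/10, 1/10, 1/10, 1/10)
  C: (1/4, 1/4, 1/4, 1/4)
C

For a discrete distribution over n outcomes, entropy is maximized by the uniform distribution.

Computing entropies:
H(A) = 1.9242 bits
H(B) = 1.3568 bits
H(C) = 2.0000 bits

The uniform distribution (where all probabilities equal 1/4) achieves the maximum entropy of log_2(4) = 2.0000 bits.

Distribution C has the highest entropy.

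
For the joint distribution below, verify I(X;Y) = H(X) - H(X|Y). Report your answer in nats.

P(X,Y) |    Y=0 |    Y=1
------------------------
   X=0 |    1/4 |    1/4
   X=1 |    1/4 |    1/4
I(X;Y) = 0.0000 nats

Mutual information has multiple equivalent forms:
- I(X;Y) = H(X) - H(X|Y)
- I(X;Y) = H(Y) - H(Y|X)
- I(X;Y) = H(X) + H(Y) - H(X,Y)

Computing all quantities:
H(X) = 0.6931, H(Y) = 0.6931, H(X,Y) = 1.3863
H(X|Y) = 0.6931, H(Y|X) = 0.6931

Verification:
H(X) - H(X|Y) = 0.6931 - 0.6931 = 0.0000
H(Y) - H(Y|X) = 0.6931 - 0.6931 = 0.0000
H(X) + H(Y) - H(X,Y) = 0.6931 + 0.6931 - 1.3863 = 0.0000

All forms give I(X;Y) = 0.0000 nats. ✓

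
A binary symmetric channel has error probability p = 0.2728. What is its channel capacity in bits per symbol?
0.1545 bits

For a binary symmetric channel (BSC) with error probability p:
Capacity C = 1 - H(p) bits per symbol

where H(p) = -p log₂(p) - (1-p) log₂(1-p) is the binary entropy function.

H(0.2728) = 0.8455 bits
C = 1 - 0.8455 = 0.1545 bits per symbol

This means we can reliably transmit up to 0.1545 bits of information per channel use.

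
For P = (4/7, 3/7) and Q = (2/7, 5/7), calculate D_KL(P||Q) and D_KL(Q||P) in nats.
D_KL(P||Q) = 0.1772, D_KL(Q||P) = 0.1668

KL divergence is not symmetric: D_KL(P||Q) ≠ D_KL(Q||P) in general.

D_KL(P||Q) = 0.1772 nats
D_KL(Q||P) = 0.1668 nats

No, they are not equal!

This asymmetry is why KL divergence is not a true distance metric.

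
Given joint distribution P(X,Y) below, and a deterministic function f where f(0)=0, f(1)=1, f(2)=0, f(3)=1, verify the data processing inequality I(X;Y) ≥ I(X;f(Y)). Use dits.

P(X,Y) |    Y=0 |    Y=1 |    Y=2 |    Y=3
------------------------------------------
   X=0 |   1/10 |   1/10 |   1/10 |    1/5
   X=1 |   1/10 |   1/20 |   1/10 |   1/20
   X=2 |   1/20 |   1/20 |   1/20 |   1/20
I(X;Y) = 0.0148, I(X;f(Y)) = 0.0118, inequality holds: 0.0148 ≥ 0.0118

Data Processing Inequality: For any Markov chain X → Y → Z, we have I(X;Y) ≥ I(X;Z).

Here Z = f(Y) is a deterministic function of Y, forming X → Y → Z.

Original I(X;Y) = 0.0148 dits

After applying f:
P(X,Z) where Z=f(Y):
- P(X,Z=0) = P(X,Y=0) + P(X,Y=2)
- P(X,Z=1) = P(X,Y=1) + P(X,Y=3)

I(X;Z) = I(X;f(Y)) = 0.0118 dits

Verification: 0.0148 ≥ 0.0118 ✓

Information cannot be created by processing; the function f can only lose information about X.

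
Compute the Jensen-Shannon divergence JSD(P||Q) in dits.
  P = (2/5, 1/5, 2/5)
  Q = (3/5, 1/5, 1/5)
0.0118 dits

Jensen-Shannon divergence is:
JSD(P||Q) = 0.5 × D_KL(P||M) + 0.5 × D_KL(Q||M)
where M = 0.5 × (P + Q) is the mixture distribution.

M = 0.5 × (2/5, 1/5, 2/5) + 0.5 × (3/5, 1/5, 1/5) = (1/2, 1/5, 3/10)

D_KL(P||M) = 0.0112 dits
D_KL(Q||M) = 0.0123 dits

JSD(P||Q) = 0.5 × 0.0112 + 0.5 × 0.0123 = 0.0118 dits

Unlike KL divergence, JSD is symmetric and bounded: 0 ≤ JSD ≤ log(2).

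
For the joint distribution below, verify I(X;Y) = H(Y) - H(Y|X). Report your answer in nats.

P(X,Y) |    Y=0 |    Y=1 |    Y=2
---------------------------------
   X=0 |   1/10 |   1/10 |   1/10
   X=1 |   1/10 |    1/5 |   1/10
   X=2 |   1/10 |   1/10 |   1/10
I(X;Y) = 0.0138 nats

Mutual information has multiple equivalent forms:
- I(X;Y) = H(X) - H(X|Y)
- I(X;Y) = H(Y) - H(Y|X)
- I(X;Y) = H(X) + H(Y) - H(X,Y)

Computing all quantities:
H(X) = 1.0889, H(Y) = 1.0889, H(X,Y) = 2.1640
H(X|Y) = 1.0751, H(Y|X) = 1.0751

Verification:
H(X) - H(X|Y) = 1.0889 - 1.0751 = 0.0138
H(Y) - H(Y|X) = 1.0889 - 1.0751 = 0.0138
H(X) + H(Y) - H(X,Y) = 1.0889 + 1.0889 - 2.1640 = 0.0138

All forms give I(X;Y) = 0.0138 nats. ✓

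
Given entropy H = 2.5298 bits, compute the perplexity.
5.7749

Perplexity is 2^H (or exp(H) for natural log).

H = 2.5298 bits
Perplexity = 2^2.5298 = 5.7749

Interpretation: The model's uncertainty is equivalent to choosing uniformly among 5.8 options.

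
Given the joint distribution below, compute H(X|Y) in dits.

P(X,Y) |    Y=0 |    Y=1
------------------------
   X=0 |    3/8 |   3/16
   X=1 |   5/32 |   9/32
0.2768 dits

Using the chain rule: H(X|Y) = H(X,Y) - H(Y)

First, compute H(X,Y) = 0.5770 dits

Marginal P(Y) = (17/32, 15/32)
H(Y) = 0.3002 dits

H(X|Y) = H(X,Y) - H(Y) = 0.5770 - 0.3002 = 0.2768 dits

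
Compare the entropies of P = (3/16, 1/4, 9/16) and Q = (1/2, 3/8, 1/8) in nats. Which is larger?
P

Computing entropies in nats:
H(P) = 0.9841
H(Q) = 0.9743

Distribution P has higher entropy.

Intuition: The distribution closer to uniform (more spread out) has higher entropy.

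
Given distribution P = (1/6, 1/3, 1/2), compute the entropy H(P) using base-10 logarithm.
0.4392 dits

Shannon entropy is H(X) = -Σ p(x) log p(x).

For P = (1/6, 1/3, 1/2):
H = -1/6 × log_10(1/6) -1/3 × log_10(1/3) -1/2 × log_10(1/2)
H = 0.4392 dits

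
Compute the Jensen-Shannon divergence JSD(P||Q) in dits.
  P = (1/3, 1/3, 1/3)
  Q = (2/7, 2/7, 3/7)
0.0021 dits

Jensen-Shannon divergence is:
JSD(P||Q) = 0.5 × D_KL(P||M) + 0.5 × D_KL(Q||M)
where M = 0.5 × (P + Q) is the mixture distribution.

M = 0.5 × (1/3, 1/3, 1/3) + 0.5 × (2/7, 2/7, 3/7) = (0.309524, 0.309524, 8/21)

D_KL(P||M) = 0.0021 dits
D_KL(Q||M) = 0.0021 dits

JSD(P||Q) = 0.5 × 0.0021 + 0.5 × 0.0021 = 0.0021 dits

Unlike KL divergence, JSD is symmetric and bounded: 0 ≤ JSD ≤ log(2).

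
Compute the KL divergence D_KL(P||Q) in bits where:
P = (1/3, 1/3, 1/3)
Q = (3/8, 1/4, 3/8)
0.0251 bits

KL divergence: D_KL(P||Q) = Σ p(x) log(p(x)/q(x))

Computing term by term:
  x=0: 1/3 × log_2[(1/3)/(3/8)] = 1/3 × -0.1699 = -0.0566
  x=1: 1/3 × log_2[(1/3)/(1/4)] = 1/3 × 0.4150 = 0.1383
  x=2: 1/3 × log_2[(1/3)/(3/8)] = 1/3 × -0.1699 = -0.0566

D_KL(P||Q) = 0.0251 bits

Note: KL divergence is always non-negative and equals 0 iff P = Q.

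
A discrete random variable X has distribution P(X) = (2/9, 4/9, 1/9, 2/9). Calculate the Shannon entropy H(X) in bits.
1.8366 bits

Shannon entropy is H(X) = -Σ p(x) log p(x).

For P = (2/9, 4/9, 1/9, 2/9):
H = -2/9 × log_2(2/9) -4/9 × log_2(4/9) -1/9 × log_2(1/9) -2/9 × log_2(2/9)
H = 1.8366 bits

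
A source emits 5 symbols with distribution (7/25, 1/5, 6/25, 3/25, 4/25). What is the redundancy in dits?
0.0178 dits

Redundancy measures how far a source is from maximum entropy:
R = H_max - H(X)

Maximum entropy for 5 symbols: H_max = log_10(5) = 0.6990 dits
Actual entropy: H(X) = 0.6812 dits
Redundancy: R = 0.6990 - 0.6812 = 0.0178 dits

This redundancy represents potential for compression: the source could be compressed by 0.0178 dits per symbol.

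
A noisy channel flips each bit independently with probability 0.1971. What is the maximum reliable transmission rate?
0.2839 bits

For a binary symmetric channel (BSC) with error probability p:
Capacity C = 1 - H(p) bits per symbol

where H(p) = -p log₂(p) - (1-p) log₂(1-p) is the binary entropy function.

H(0.1971) = 0.7161 bits
C = 1 - 0.7161 = 0.2839 bits per symbol

This means we can reliably transmit up to 0.2839 bits of information per channel use.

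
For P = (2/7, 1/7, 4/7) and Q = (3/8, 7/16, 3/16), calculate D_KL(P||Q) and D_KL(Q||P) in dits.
D_KL(P||Q) = 0.1734, D_KL(Q||P) = 0.1662

KL divergence is not symmetric: D_KL(P||Q) ≠ D_KL(Q||P) in general.

D_KL(P||Q) = 0.1734 dits
D_KL(Q||P) = 0.1662 dits

No, they are not equal!

This asymmetry is why KL divergence is not a true distance metric.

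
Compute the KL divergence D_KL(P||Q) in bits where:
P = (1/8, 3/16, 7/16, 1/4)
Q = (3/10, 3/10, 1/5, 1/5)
0.2895 bits

KL divergence: D_KL(P||Q) = Σ p(x) log(p(x)/q(x))

Computing term by term:
  x=0: 1/8 × log_2[(1/8)/(3/10)] = 1/8 × -1.2630 = -0.1579
  x=1: 3/16 × log_2[(3/16)/(3/10)] = 3/16 × -0.6781 = -0.1271
  x=2: 7/16 × log_2[(7/16)/(1/5)] = 7/16 × 1.1293 = 0.4941
  x=3: 1/4 × log_2[(1/4)/(1/5)] = 1/4 × 0.3219 = 0.0805

D_KL(P||Q) = 0.2895 bits

Note: KL divergence is always non-negative and equals 0 iff P = Q.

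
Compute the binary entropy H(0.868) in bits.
0.5629 bits

The binary entropy function is:
H(p) = -p log(p) - (1-p) log(1-p)

H(0.868) = -0.868 × log_2(0.868) - 0.132 × log_2(0.132)
H(0.868) = 0.5629 bits

Note: Binary entropy is maximized at p=0.5 (H=1 bit) and minimized at p=0 or p=1 (H=0).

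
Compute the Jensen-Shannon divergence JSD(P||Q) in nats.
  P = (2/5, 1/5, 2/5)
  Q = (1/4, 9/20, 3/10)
0.0370 nats

Jensen-Shannon divergence is:
JSD(P||Q) = 0.5 × D_KL(P||M) + 0.5 × D_KL(Q||M)
where M = 0.5 × (P + Q) is the mixture distribution.

M = 0.5 × (2/5, 1/5, 2/5) + 0.5 × (1/4, 9/20, 3/10) = (13/40, 13/40, 7/20)

D_KL(P||M) = 0.0394 nats
D_KL(Q||M) = 0.0346 nats

JSD(P||Q) = 0.5 × 0.0394 + 0.5 × 0.0346 = 0.0370 nats

Unlike KL divergence, JSD is symmetric and bounded: 0 ≤ JSD ≤ log(2).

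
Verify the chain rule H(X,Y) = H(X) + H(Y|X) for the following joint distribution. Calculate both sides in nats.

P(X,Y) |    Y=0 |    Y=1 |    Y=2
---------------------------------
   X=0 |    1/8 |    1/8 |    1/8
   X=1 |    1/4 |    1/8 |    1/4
H(X,Y) = 1.7329, H(X) = 0.6616, H(Y|X) = 1.0713 (all in nats)

Chain rule: H(X,Y) = H(X) + H(Y|X)

Left side — joint entropy directly:
H(X,Y) = -Σ p(x,y) log p(x,y) = 1.7329 nats

Right side — compute H(Y|X) from the conditional distributions:
P(X) = (3/8, 5/8), so H(X) = 0.6616 nats
H(Y|X) = Σ_x P(X=x) · H(Y|X=x):
  P(Y|X=0) = (1/3, 1/3, 1/3), H(Y|X=0) = 1.0986, weight P(X=0) = 3/8
  P(Y|X=1) = (2/5, 1/5, 2/5), H(Y|X=1) = 1.0549, weight P(X=1) = 5/8
H(Y|X) = 1.0713 nats

H(X) + H(Y|X) = 0.6616 + 1.0713 = 1.7329 nats

Both sides equal 1.7329 nats. ✓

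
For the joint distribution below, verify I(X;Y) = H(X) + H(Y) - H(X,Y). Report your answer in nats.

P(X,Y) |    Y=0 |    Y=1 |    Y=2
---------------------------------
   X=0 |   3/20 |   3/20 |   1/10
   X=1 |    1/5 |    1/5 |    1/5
I(X;Y) = 0.0040 nats

Mutual information has multiple equivalent forms:
- I(X;Y) = H(X) - H(X|Y)
- I(X;Y) = H(Y) - H(Y|X)
- I(X;Y) = H(X) + H(Y) - H(X,Y)

Computing all quantities:
H(X) = 0.6730, H(Y) = 1.0961, H(X,Y) = 1.7651
H(X|Y) = 0.6690, H(Y|X) = 1.0920

Verification:
H(X) - H(X|Y) = 0.6730 - 0.6690 = 0.0040
H(Y) - H(Y|X) = 1.0961 - 1.0920 = 0.0040
H(X) + H(Y) - H(X,Y) = 0.6730 + 1.0961 - 1.7651 = 0.0040

All forms give I(X;Y) = 0.0040 nats. ✓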